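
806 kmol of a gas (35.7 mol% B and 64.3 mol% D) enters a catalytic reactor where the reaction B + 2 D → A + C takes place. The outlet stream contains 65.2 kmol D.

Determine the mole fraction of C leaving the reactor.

For D: n = n₀ − 2ξ → 65.2 = 518.3 − 2ξ, giving ξ = 226.5 kmol.
Outlet amounts (n = n₀ + ν ξ):
  B: 287.7 − 1(226.5) = 61.21
  D: 518.3 − 2(226.5) = 65.2
  A: 0 + 1(226.5) = 226.5
  C: 0 + 1(226.5) = 226.5
Total out = 579.5 kmol; y_C = 226.5 / 579.5 = 0.3909.

0.391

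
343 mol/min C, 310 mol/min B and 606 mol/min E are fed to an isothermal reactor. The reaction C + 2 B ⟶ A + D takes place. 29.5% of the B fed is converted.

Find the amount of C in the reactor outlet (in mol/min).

297 mol/min

B reacted = 0.295 × 310 = 91.45 mol/min; ν_B = −2, so ξ = 91.45/2 = 45.72 mol/min.
Outlet amounts (n = n₀ + ν ξ):
  C: 343 − 1(45.72) = 297.3
  B: 310 − 2(45.72) = 218.6
  A: 0 + 1(45.72) = 45.72
  D: 0 + 1(45.72) = 45.72
  E: 606 (inert)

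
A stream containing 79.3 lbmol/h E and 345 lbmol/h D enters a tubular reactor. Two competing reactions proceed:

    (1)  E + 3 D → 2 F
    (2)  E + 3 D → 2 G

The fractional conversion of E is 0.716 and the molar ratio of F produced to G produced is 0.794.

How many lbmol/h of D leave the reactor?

175 lbmol/h

Conversion of E: E consumed = 0.716 × 79.3 = 56.78 lbmol/h = 1ξ₁ + 1ξ₂.
Selectivity: 2ξ₁ / (2ξ₂) = 0.794 → ξ₁ = 0.794 ξ₂.
Substitute: (1·0.794 + 1) ξ₂ = 56.78 → ξ₂ = 31.65 lbmol/h, ξ₁ = 25.13 lbmol/h.
Outlet amounts (n = n₀ + Σ ν·ξ):
  E: 79.3 − 1(25.13) − 1(31.65) = 22.52
  D: 345 − 3(25.13) − 3(31.65) = 174.7
  F: 0 + 2(25.13) = 50.26
  G: 0 + 2(31.65) = 63.3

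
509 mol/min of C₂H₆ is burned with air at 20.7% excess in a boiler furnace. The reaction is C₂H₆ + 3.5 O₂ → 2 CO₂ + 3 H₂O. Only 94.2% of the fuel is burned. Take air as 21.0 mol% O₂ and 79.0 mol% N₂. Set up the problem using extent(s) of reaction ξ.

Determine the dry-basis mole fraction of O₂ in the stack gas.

0.0494

Stoichiometric O₂ = 3.5 × 509 = 1782 mol/min; O₂ fed = 1782 × 1.207 = 2150 mol/min.
N₂ fed = 2150 × 79/21 = 8089 mol/min.
Fuel reacted = 0.942 × 509 → ξ = 479.5 mol/min.
Outlet (n = n₀ + ν ξ):
  C₂H₆: 509 − 1(479.5) = 29.52
  O₂: 2150 − 3.5(479.5) = 472.1
  N₂: 8089 (inert)
  CO₂: 0 + 2(479.5) = 959
  H₂O: 0 + 3(479.5) = 1438
Dry total = 9550 mol/min; y_O₂ (dry) = 472.1 / 9550 = 0.04944.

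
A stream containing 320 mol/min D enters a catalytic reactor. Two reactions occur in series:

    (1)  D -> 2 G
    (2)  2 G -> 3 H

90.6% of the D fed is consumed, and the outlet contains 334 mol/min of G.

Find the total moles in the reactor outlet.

733 mol/min

Conversion of D: D consumed = 1ξ₁ = 0.906 × 320 → ξ₁ = 289.9 mol/min.
G balance: n_G = 0 + 2ξ₁ − 2ξ₂ = 334 → ξ₂ = (2·289.9 − 334)/2 = 122.9 mol/min.
Outlet amounts (n = n₀ + Σ ν·ξ):
  D: 320 − 1(289.9) = 30.08
  G: 0 + 2(289.9) − 2(122.9) = 334
  H: 0 + 3(122.9) = 368.8
Total out = 30.08 + 334 + 368.8 = 732.8 mol/min.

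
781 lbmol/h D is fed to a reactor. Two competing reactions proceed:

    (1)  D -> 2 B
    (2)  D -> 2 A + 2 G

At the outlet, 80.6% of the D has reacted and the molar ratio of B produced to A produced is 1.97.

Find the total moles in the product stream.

Conversion of D: D consumed = 0.806 × 781 = 629.5 lbmol/h = 1ξ₁ + 1ξ₂.
Selectivity: 2ξ₁ / (2ξ₂) = 1.97 → ξ₁ = 1.97 ξ₂.
Substitute: (1·1.97 + 1) ξ₂ = 629.5 → ξ₂ = 211.9 lbmol/h, ξ₁ = 417.5 lbmol/h.
Outlet amounts (n = n₀ + Σ ν·ξ):
  D: 781 − 1(417.5) − 1(211.9) = 151.5
  B: 0 + 2(417.5) = 835.1
  A: 0 + 2(211.9) = 423.9
  G: 0 + 2(211.9) = 423.9
Total out = 151.5 + 835.1 + 423.9 + 423.9 = 1834 lbmol/h.

1830 lbmol/h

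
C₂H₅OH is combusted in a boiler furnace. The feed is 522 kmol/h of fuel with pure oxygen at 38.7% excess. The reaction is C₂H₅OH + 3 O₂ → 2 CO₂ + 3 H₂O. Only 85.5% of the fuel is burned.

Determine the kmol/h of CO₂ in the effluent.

Stoichiometric O₂ = 3 × 522 = 1566 kmol/h; O₂ fed = 1566 × 1.387 = 2172 kmol/h.
Fuel reacted = 0.855 × 522 → ξ = 446.3 kmol/h.
Outlet (n = n₀ + ν ξ):
  C₂H₅OH: 522 − 1(446.3) = 75.69
  O₂: 2172 − 3(446.3) = 833.1
  CO₂: 0 + 2(446.3) = 892.6
  H₂O: 0 + 3(446.3) = 1339

893 kmol/h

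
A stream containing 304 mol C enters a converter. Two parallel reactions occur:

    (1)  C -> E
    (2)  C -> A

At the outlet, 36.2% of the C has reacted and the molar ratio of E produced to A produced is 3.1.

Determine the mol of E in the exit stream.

83.2 mol

Conversion of C: C consumed = 0.362 × 304 = 110 mol = 1ξ₁ + 1ξ₂.
Selectivity: 1ξ₁ / (1ξ₂) = 3.1 → ξ₁ = 3.1 ξ₂.
Substitute: (1·3.1 + 1) ξ₂ = 110 → ξ₂ = 26.84 mol, ξ₁ = 83.21 mol.
Outlet amounts (n = n₀ + Σ ν·ξ):
  C: 304 − 1(83.21) − 1(26.84) = 194
  E: 0 + 1(83.21) = 83.21
  A: 0 + 1(26.84) = 26.84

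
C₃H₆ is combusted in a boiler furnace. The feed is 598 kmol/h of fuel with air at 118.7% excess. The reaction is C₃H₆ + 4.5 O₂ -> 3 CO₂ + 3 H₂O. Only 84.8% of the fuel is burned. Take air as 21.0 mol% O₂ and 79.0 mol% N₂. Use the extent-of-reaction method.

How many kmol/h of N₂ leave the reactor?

22100 kmol/h

Stoichiometric O₂ = 4.5 × 598 = 2691 kmol/h; O₂ fed = 2691 × 2.187 = 5885 kmol/h.
N₂ fed = 5885 × 79/21 = 22140 kmol/h.
Fuel reacted = 0.848 × 598 → ξ = 507.1 kmol/h.
Outlet (n = n₀ + ν ξ):
  C₃H₆: 598 − 1(507.1) = 90.9
  O₂: 5885 − 4.5(507.1) = 3603
  N₂: 22140 (inert)
  CO₂: 0 + 3(507.1) = 1521
  H₂O: 0 + 3(507.1) = 1521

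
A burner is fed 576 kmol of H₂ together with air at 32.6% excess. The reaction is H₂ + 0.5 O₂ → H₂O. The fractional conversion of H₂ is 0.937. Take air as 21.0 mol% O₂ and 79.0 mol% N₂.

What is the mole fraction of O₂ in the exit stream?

Stoichiometric O₂ = 0.5 × 576 = 288 kmol; O₂ fed = 288 × 1.326 = 381.9 kmol.
N₂ fed = 381.9 × 79/21 = 1437 kmol.
Fuel reacted = 0.937 × 576 → ξ = 539.7 kmol.
Outlet (n = n₀ + ν ξ):
  H₂: 576 − 1(539.7) = 36.29
  O₂: 381.9 − 0.5(539.7) = 112
  N₂: 1437 (inert)
  H₂O: 0 + 1(539.7) = 539.7
Total out = 2125 kmol; y_O₂ = 112 / 2125 = 0.05273.

0.0527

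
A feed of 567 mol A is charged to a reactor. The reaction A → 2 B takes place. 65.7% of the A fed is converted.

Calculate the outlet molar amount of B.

A reacted = 0.657 × 567 = 372.5 mol; ν_A = −1, so ξ = 372.5/1 = 372.5 mol.
Outlet amounts (n = n₀ + ν ξ):
  A: 567 − 1(372.5) = 194.5
  B: 0 + 2(372.5) = 745

745 mol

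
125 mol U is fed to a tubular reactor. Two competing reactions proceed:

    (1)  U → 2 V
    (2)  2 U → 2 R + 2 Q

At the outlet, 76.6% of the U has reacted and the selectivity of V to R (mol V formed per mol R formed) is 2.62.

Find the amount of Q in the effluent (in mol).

Conversion of U: U consumed = 0.766 × 125 = 95.75 mol = 1ξ₁ + 2ξ₂.
Selectivity: 2ξ₁ / (2ξ₂) = 2.62 → ξ₁ = 2.62 ξ₂.
Substitute: (1·2.62 + 2) ξ₂ = 95.75 → ξ₂ = 20.73 mol, ξ₁ = 54.3 mol.
Outlet amounts (n = n₀ + Σ ν·ξ):
  U: 125 − 1(54.3) − 2(20.73) = 29.25
  V: 0 + 2(54.3) = 108.6
  R: 0 + 2(20.73) = 41.45
  Q: 0 + 2(20.73) = 41.45

41.5 mol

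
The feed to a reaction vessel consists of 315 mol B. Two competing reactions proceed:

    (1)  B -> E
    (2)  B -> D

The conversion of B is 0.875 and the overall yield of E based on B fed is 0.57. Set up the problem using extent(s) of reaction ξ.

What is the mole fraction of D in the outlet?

Yield of E: 1ξ₁ / 315 = 0.57 → ξ₁ = 179.5 mol.
Conversion of B: 1ξ₁ + 1ξ₂ = 0.875 × 315 = 275.6 → ξ₂ = 96.08 mol.
Outlet amounts (n = n₀ + Σ ν·ξ):
  B: 315 − 1(179.5) − 1(96.08) = 39.38
  E: 0 + 1(179.5) = 179.5
  D: 0 + 1(96.08) = 96.08
Total out = 315 mol; y_D = 96.08 / 315 = 0.305.

0.305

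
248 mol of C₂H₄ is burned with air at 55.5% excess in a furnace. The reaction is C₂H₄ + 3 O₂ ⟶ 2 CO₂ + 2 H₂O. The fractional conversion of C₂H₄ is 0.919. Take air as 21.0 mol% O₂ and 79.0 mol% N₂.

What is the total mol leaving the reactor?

5760 mol

Stoichiometric O₂ = 3 × 248 = 744 mol; O₂ fed = 744 × 1.555 = 1157 mol.
N₂ fed = 1157 × 79/21 = 4352 mol.
Fuel reacted = 0.919 × 248 → ξ = 227.9 mol.
Outlet (n = n₀ + ν ξ):
  C₂H₄: 248 − 1(227.9) = 20.09
  O₂: 1157 − 3(227.9) = 473.2
  N₂: 4352 (inert)
  CO₂: 0 + 2(227.9) = 455.8
  H₂O: 0 + 2(227.9) = 455.8
Total out = 20.09 + 473.2 + 4352 + 455.8 + 455.8 = 5757 mol.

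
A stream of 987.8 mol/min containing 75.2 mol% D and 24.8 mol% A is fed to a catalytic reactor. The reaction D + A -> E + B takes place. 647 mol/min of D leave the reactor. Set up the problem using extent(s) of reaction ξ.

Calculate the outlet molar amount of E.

For D: n = n₀ − 1ξ → 647 = 742.8 − 1ξ, giving ξ = 95.83 mol/min.
Outlet amounts (n = n₀ + ν ξ):
  D: 742.8 − 1(95.83) = 647
  A: 245 − 1(95.83) = 149.1
  E: 0 + 1(95.83) = 95.83
  B: 0 + 1(95.83) = 95.83

95.8 mol/min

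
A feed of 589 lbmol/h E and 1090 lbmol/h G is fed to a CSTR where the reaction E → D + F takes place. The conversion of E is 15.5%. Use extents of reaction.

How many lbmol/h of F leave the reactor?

91.3 lbmol/h

E reacted = 0.155 × 589 = 91.3 lbmol/h; ν_E = −1, so ξ = 91.3/1 = 91.3 lbmol/h.
Outlet amounts (n = n₀ + ν ξ):
  E: 589 − 1(91.3) = 497.7
  D: 0 + 1(91.3) = 91.3
  F: 0 + 1(91.3) = 91.3
  G: 1090 (inert)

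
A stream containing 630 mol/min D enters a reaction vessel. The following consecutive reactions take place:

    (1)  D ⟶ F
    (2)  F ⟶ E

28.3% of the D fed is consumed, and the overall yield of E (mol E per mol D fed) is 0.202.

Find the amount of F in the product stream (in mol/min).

Conversion of D: D consumed = 1ξ₁ = 0.283 × 630 → ξ₁ = 178.3 mol/min.
Yield of E: 1ξ₂ / 630 = 0.202 → ξ₂ = 127.3 mol/min.
Outlet amounts (n = n₀ + Σ ν·ξ):
  D: 630 − 1(178.3) = 451.7
  F: 0 + 1(178.3) − 1(127.3) = 51.03
  E: 0 + 1(127.3) = 127.3

51 mol/min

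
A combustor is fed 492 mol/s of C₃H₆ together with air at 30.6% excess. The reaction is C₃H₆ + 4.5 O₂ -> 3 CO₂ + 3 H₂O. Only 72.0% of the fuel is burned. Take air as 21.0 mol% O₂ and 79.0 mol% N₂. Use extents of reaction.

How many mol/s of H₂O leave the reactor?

Stoichiometric O₂ = 4.5 × 492 = 2214 mol/s; O₂ fed = 2214 × 1.306 = 2891 mol/s.
N₂ fed = 2891 × 79/21 = 10880 mol/s.
Fuel reacted = 0.72 × 492 → ξ = 354.2 mol/s.
Outlet (n = n₀ + ν ξ):
  C₃H₆: 492 − 1(354.2) = 137.8
  O₂: 2891 − 4.5(354.2) = 1297
  N₂: 10880 (inert)
  CO₂: 0 + 3(354.2) = 1063
  H₂O: 0 + 3(354.2) = 1063

1060 mol/s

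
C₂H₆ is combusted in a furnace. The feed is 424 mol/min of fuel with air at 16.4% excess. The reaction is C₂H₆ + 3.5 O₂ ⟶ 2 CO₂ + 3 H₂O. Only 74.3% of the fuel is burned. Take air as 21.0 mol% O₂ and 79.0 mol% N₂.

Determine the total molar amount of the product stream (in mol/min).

8810 mol/min

Stoichiometric O₂ = 3.5 × 424 = 1484 mol/min; O₂ fed = 1484 × 1.164 = 1727 mol/min.
N₂ fed = 1727 × 79/21 = 6498 mol/min.
Fuel reacted = 0.743 × 424 → ξ = 315 mol/min.
Outlet (n = n₀ + ν ξ):
  C₂H₆: 424 − 1(315) = 109
  O₂: 1727 − 3.5(315) = 624.8
  N₂: 6498 (inert)
  CO₂: 0 + 2(315) = 630.1
  H₂O: 0 + 3(315) = 945.1
Total out = 109 + 624.8 + 6498 + 630.1 + 945.1 = 8807 mol/min.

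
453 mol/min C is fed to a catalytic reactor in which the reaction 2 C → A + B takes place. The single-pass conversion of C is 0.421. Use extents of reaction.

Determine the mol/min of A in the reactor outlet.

C reacted = 0.421 × 453 = 190.7 mol/min; ν_C = −2, so ξ = 190.7/2 = 95.36 mol/min.
Outlet amounts (n = n₀ + ν ξ):
  C: 453 − 2(95.36) = 262.3
  A: 0 + 1(95.36) = 95.36
  B: 0 + 1(95.36) = 95.36

95.4 mol/min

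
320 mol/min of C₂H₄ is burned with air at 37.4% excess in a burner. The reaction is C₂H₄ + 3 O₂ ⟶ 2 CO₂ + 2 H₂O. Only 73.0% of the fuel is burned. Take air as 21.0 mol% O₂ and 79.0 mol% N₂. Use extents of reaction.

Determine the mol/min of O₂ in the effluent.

618 mol/min

Stoichiometric O₂ = 3 × 320 = 960 mol/min; O₂ fed = 960 × 1.374 = 1319 mol/min.
N₂ fed = 1319 × 79/21 = 4962 mol/min.
Fuel reacted = 0.73 × 320 → ξ = 233.6 mol/min.
Outlet (n = n₀ + ν ξ):
  C₂H₄: 320 − 1(233.6) = 86.4
  O₂: 1319 − 3(233.6) = 618.2
  N₂: 4962 (inert)
  CO₂: 0 + 2(233.6) = 467.2
  H₂O: 0 + 2(233.6) = 467.2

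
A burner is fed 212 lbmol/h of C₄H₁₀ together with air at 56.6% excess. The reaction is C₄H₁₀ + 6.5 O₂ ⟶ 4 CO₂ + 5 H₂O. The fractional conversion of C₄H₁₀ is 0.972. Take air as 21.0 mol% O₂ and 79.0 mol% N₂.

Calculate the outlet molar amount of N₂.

Stoichiometric O₂ = 6.5 × 212 = 1378 lbmol/h; O₂ fed = 1378 × 1.566 = 2158 lbmol/h.
N₂ fed = 2158 × 79/21 = 8118 lbmol/h.
Fuel reacted = 0.972 × 212 → ξ = 206.1 lbmol/h.
Outlet (n = n₀ + ν ξ):
  C₄H₁₀: 212 − 1(206.1) = 5.936
  O₂: 2158 − 6.5(206.1) = 818.5
  N₂: 8118 (inert)
  CO₂: 0 + 4(206.1) = 824.3
  H₂O: 0 + 5(206.1) = 1030

8120 lbmol/h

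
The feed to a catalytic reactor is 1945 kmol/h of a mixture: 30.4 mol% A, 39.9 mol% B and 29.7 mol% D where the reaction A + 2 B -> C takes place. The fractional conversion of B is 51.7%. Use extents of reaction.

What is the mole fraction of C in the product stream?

B reacted = 0.517 × 776.1 = 401.2 kmol/h; ν_B = −2, so ξ = 401.2/2 = 200.6 kmol/h.
Outlet amounts (n = n₀ + ν ξ):
  A: 591.3 − 1(200.6) = 390.7
  B: 776.1 − 2(200.6) = 374.8
  C: 0 + 1(200.6) = 200.6
  D: 577.7 (inert)
Total out = 1544 kmol/h; y_C = 200.6 / 1544 = 0.1299.

0.13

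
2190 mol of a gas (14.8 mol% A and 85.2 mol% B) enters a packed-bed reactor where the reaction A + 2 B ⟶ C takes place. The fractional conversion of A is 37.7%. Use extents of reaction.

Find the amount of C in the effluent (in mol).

122 mol

A reacted = 0.377 × 324.1 = 122.2 mol; ν_A = −1, so ξ = 122.2/1 = 122.2 mol.
Outlet amounts (n = n₀ + ν ξ):
  A: 324.1 − 1(122.2) = 201.9
  B: 1866 − 2(122.2) = 1621
  C: 0 + 1(122.2) = 122.2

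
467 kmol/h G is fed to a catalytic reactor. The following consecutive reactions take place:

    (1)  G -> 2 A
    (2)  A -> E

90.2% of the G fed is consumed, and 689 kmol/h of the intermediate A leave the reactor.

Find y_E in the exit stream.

Conversion of G: G consumed = 1ξ₁ = 0.902 × 467 → ξ₁ = 421.2 kmol/h.
A balance: n_A = 0 + 2ξ₁ − 1ξ₂ = 689 → ξ₂ = (2·421.2 − 689)/1 = 153.5 kmol/h.
Outlet amounts (n = n₀ + Σ ν·ξ):
  G: 467 − 1(421.2) = 45.77
  A: 0 + 2(421.2) − 1(153.5) = 689
  E: 0 + 1(153.5) = 153.5
Total out = 888.2 kmol/h; y_E = 153.5 / 888.2 = 0.1728.

0.173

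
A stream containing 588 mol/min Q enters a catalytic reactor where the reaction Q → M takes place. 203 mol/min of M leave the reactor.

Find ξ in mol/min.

For M: n = n₀ + 1ξ → 203 = 0 + 1ξ, giving ξ = 203 mol/min.
Outlet amounts (n = n₀ + ν ξ):
  Q: 588 − 1(203) = 385
  M: 0 + 1(203) = 203

ξ = 203 mol/min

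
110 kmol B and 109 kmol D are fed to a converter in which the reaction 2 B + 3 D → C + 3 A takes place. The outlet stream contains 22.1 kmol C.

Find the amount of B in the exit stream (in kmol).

65.8 kmol

For C: n = n₀ + 1ξ → 22.1 = 0 + 1ξ, giving ξ = 22.1 kmol.
Outlet amounts (n = n₀ + ν ξ):
  B: 110 − 2(22.1) = 65.8
  D: 109 − 3(22.1) = 42.7
  C: 0 + 1(22.1) = 22.1
  A: 0 + 3(22.1) = 66.3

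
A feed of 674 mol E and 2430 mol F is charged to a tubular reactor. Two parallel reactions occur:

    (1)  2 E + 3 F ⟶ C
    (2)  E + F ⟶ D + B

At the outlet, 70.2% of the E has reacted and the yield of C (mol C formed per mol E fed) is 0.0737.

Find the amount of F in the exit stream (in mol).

Yield of C: 1ξ₁ / 674 = 0.0737 → ξ₁ = 49.67 mol.
Conversion of E: 2ξ₁ + 1ξ₂ = 0.702 × 674 = 473.1 → ξ₂ = 373.8 mol.
Outlet amounts (n = n₀ + Σ ν·ξ):
  E: 674 − 2(49.67) − 1(373.8) = 200.9
  F: 2430 − 3(49.67) − 1(373.8) = 1907
  C: 0 + 1(49.67) = 49.67
  D: 0 + 1(373.8) = 373.8
  B: 0 + 1(373.8) = 373.8

1910 mol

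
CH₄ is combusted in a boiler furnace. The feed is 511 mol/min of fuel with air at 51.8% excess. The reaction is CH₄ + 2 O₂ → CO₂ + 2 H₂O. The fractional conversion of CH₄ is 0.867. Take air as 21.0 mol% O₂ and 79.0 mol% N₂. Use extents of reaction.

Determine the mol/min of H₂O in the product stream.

Stoichiometric O₂ = 2 × 511 = 1022 mol/min; O₂ fed = 1022 × 1.518 = 1551 mol/min.
N₂ fed = 1551 × 79/21 = 5836 mol/min.
Fuel reacted = 0.867 × 511 → ξ = 443 mol/min.
Outlet (n = n₀ + ν ξ):
  CH₄: 511 − 1(443) = 67.96
  O₂: 1551 − 2(443) = 665.3
  N₂: 5836 (inert)
  CO₂: 0 + 1(443) = 443
  H₂O: 0 + 2(443) = 886.1

886 mol/min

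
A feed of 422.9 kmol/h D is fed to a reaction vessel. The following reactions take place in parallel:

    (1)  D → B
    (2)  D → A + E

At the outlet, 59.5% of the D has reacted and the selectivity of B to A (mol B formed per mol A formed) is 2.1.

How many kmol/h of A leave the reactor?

81.2 kmol/h

Conversion of D: D consumed = 0.595 × 422.9 = 251.6 kmol/h = 1ξ₁ + 1ξ₂.
Selectivity: 1ξ₁ / (1ξ₂) = 2.1 → ξ₁ = 2.1 ξ₂.
Substitute: (1·2.1 + 1) ξ₂ = 251.6 → ξ₂ = 81.17 kmol/h, ξ₁ = 170.5 kmol/h.
Outlet amounts (n = n₀ + Σ ν·ξ):
  D: 422.9 − 1(170.5) − 1(81.17) = 171.3
  B: 0 + 1(170.5) = 170.5
  A: 0 + 1(81.17) = 81.17
  E: 0 + 1(81.17) = 81.17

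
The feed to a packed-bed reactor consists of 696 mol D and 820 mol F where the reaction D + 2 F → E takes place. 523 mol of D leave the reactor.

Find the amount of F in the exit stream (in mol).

For D: n = n₀ − 1ξ → 523 = 696 − 1ξ, giving ξ = 173 mol.
Outlet amounts (n = n₀ + ν ξ):
  D: 696 − 1(173) = 523
  F: 820 − 2(173) = 474
  E: 0 + 1(173) = 173

474 mol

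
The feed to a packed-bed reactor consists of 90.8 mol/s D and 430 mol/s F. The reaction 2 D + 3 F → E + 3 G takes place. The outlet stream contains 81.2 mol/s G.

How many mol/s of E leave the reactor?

For G: n = n₀ + 3ξ → 81.2 = 0 + 3ξ, giving ξ = 27.07 mol/s.
Outlet amounts (n = n₀ + ν ξ):
  D: 90.8 − 2(27.07) = 36.67
  F: 430 − 3(27.07) = 348.8
  E: 0 + 1(27.07) = 27.07
  G: 0 + 3(27.07) = 81.2

27.1 mol/s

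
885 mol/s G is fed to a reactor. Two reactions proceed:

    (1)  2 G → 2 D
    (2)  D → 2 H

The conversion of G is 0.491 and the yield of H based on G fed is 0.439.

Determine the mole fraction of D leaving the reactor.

Conversion of G: G consumed = 2ξ₁ = 0.491 × 885 → ξ₁ = 217.3 mol/s.
Yield of H: 2ξ₂ / 885 = 0.439 → ξ₂ = 194.3 mol/s.
Outlet amounts (n = n₀ + Σ ν·ξ):
  G: 885 − 2(217.3) = 450.5
  D: 0 + 2(217.3) − 1(194.3) = 240.3
  H: 0 + 2(194.3) = 388.5
Total out = 1079 mol/s; y_D = 240.3 / 1079 = 0.2226.

0.223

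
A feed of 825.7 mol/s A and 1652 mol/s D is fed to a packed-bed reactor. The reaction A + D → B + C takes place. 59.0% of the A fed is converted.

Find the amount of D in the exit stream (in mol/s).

A reacted = 0.59 × 825.7 = 487.2 mol/s; ν_A = −1, so ξ = 487.2/1 = 487.2 mol/s.
Outlet amounts (n = n₀ + ν ξ):
  A: 825.7 − 1(487.2) = 338.5
  D: 1652 − 1(487.2) = 1165
  B: 0 + 1(487.2) = 487.2
  C: 0 + 1(487.2) = 487.2

1160 mol/s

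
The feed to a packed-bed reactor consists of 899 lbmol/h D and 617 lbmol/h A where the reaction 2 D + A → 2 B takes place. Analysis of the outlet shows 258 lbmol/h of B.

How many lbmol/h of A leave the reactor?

488 lbmol/h

For B: n = n₀ + 2ξ → 258 = 0 + 2ξ, giving ξ = 129 lbmol/h.
Outlet amounts (n = n₀ + ν ξ):
  D: 899 − 2(129) = 641
  A: 617 − 1(129) = 488
  B: 0 + 2(129) = 258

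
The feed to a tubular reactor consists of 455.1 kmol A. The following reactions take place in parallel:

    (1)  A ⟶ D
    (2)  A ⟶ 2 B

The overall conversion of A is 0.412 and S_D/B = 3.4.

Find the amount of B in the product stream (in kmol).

48.1 kmol

Conversion of A: A consumed = 0.412 × 455.1 = 187.5 kmol = 1ξ₁ + 1ξ₂.
Selectivity: 1ξ₁ / (2ξ₂) = 3.4 → ξ₁ = 6.8 ξ₂.
Substitute: (1·6.8 + 1) ξ₂ = 187.5 → ξ₂ = 24.04 kmol, ξ₁ = 163.5 kmol.
Outlet amounts (n = n₀ + Σ ν·ξ):
  A: 455.1 − 1(163.5) − 1(24.04) = 267.6
  D: 0 + 1(163.5) = 163.5
  B: 0 + 2(24.04) = 48.08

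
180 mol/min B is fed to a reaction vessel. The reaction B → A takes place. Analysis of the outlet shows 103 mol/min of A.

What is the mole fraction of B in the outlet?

For A: n = n₀ + 1ξ → 103 = 0 + 1ξ, giving ξ = 103 mol/min.
Outlet amounts (n = n₀ + ν ξ):
  B: 180 − 1(103) = 77
  A: 0 + 1(103) = 103
Total out = 180 mol/min; y_B = 77 / 180 = 0.4278.

0.428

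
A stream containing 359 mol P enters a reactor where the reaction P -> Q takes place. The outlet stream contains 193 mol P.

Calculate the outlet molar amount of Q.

166 mol

For P: n = n₀ − 1ξ → 193 = 359 − 1ξ, giving ξ = 166 mol.
Outlet amounts (n = n₀ + ν ξ):
  P: 359 − 1(166) = 193
  Q: 0 + 1(166) = 166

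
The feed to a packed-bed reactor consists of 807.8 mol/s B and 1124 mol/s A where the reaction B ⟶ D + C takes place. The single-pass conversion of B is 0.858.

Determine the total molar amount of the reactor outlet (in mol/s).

2620 mol/s

B reacted = 0.858 × 807.8 = 693.1 mol/s; ν_B = −1, so ξ = 693.1/1 = 693.1 mol/s.
Outlet amounts (n = n₀ + ν ξ):
  B: 807.8 − 1(693.1) = 114.7
  D: 0 + 1(693.1) = 693.1
  C: 0 + 1(693.1) = 693.1
  A: 1124 (inert)
Total out = 114.7 + 693.1 + 693.1 + 1124 = 2625 mol/s.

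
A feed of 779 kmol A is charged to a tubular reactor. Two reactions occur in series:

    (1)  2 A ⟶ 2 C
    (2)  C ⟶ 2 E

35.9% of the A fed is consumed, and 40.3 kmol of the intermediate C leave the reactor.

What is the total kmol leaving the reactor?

Conversion of A: A consumed = 2ξ₁ = 0.359 × 779 → ξ₁ = 139.8 kmol.
C balance: n_C = 0 + 2ξ₁ − 1ξ₂ = 40.3 → ξ₂ = (2·139.8 − 40.3)/1 = 239.4 kmol.
Outlet amounts (n = n₀ + Σ ν·ξ):
  A: 779 − 2(139.8) = 499.3
  C: 0 + 2(139.8) − 1(239.4) = 40.3
  E: 0 + 2(239.4) = 478.7
Total out = 499.3 + 40.3 + 478.7 = 1018 kmol.

1020 kmol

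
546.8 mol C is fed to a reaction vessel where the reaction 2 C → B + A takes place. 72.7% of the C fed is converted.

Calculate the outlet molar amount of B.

C reacted = 0.727 × 546.8 = 397.5 mol; ν_C = −2, so ξ = 397.5/2 = 198.8 mol.
Outlet amounts (n = n₀ + ν ξ):
  C: 546.8 − 2(198.8) = 149.3
  B: 0 + 1(198.8) = 198.8
  A: 0 + 1(198.8) = 198.8

199 mol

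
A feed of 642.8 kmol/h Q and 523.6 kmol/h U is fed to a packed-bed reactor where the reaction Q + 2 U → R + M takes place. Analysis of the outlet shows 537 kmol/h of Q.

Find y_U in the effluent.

For Q: n = n₀ − 1ξ → 537 = 642.8 − 1ξ, giving ξ = 105.8 kmol/h.
Outlet amounts (n = n₀ + ν ξ):
  Q: 642.8 − 1(105.8) = 537
  U: 523.6 − 2(105.8) = 312
  R: 0 + 1(105.8) = 105.8
  M: 0 + 1(105.8) = 105.8
Total out = 1061 kmol/h; y_U = 312 / 1061 = 0.2942.

0.294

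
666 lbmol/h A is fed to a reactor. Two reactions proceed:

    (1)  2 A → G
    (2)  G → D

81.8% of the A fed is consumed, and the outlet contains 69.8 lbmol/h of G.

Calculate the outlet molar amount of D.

Conversion of A: A consumed = 2ξ₁ = 0.818 × 666 → ξ₁ = 272.4 lbmol/h.
G balance: n_G = 0 + 1ξ₁ − 1ξ₂ = 69.8 → ξ₂ = (1·272.4 − 69.8)/1 = 202.6 lbmol/h.
Outlet amounts (n = n₀ + Σ ν·ξ):
  A: 666 − 2(272.4) = 121.2
  G: 0 + 1(272.4) − 1(202.6) = 69.8
  D: 0 + 1(202.6) = 202.6

203 lbmol/h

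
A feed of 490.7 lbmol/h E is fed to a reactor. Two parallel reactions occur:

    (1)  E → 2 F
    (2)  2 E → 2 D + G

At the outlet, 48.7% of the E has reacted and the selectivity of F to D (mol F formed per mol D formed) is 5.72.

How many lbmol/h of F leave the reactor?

354 lbmol/h

Conversion of E: E consumed = 0.487 × 490.7 = 239 lbmol/h = 1ξ₁ + 2ξ₂.
Selectivity: 2ξ₁ / (2ξ₂) = 5.72 → ξ₁ = 5.72 ξ₂.
Substitute: (1·5.72 + 2) ξ₂ = 239 → ξ₂ = 30.95 lbmol/h, ξ₁ = 177.1 lbmol/h.
Outlet amounts (n = n₀ + Σ ν·ξ):
  E: 490.7 − 1(177.1) − 2(30.95) = 251.7
  F: 0 + 2(177.1) = 354.1
  D: 0 + 2(30.95) = 61.91
  G: 0 + 1(30.95) = 30.95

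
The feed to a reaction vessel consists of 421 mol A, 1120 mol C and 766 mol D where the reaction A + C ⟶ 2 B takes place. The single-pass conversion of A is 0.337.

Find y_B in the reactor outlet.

A reacted = 0.337 × 421 = 141.9 mol; ν_A = −1, so ξ = 141.9/1 = 141.9 mol.
Outlet amounts (n = n₀ + ν ξ):
  A: 421 − 1(141.9) = 279.1
  C: 1120 − 1(141.9) = 978.1
  B: 0 + 2(141.9) = 283.8
  D: 766 (inert)
Total out = 2307 mol; y_B = 283.8 / 2307 = 0.123.

0.123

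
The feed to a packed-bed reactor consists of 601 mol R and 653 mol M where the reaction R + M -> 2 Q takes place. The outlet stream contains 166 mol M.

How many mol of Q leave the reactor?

For M: n = n₀ − 1ξ → 166 = 653 − 1ξ, giving ξ = 487 mol.
Outlet amounts (n = n₀ + ν ξ):
  R: 601 − 1(487) = 114
  M: 653 − 1(487) = 166
  Q: 0 + 2(487) = 974

974 mol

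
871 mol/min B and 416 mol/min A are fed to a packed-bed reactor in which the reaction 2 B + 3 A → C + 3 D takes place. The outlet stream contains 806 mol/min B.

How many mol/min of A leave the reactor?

For B: n = n₀ − 2ξ → 806 = 871 − 2ξ, giving ξ = 32.5 mol/min.
Outlet amounts (n = n₀ + ν ξ):
  B: 871 − 2(32.5) = 806
  A: 416 − 3(32.5) = 318.5
  C: 0 + 1(32.5) = 32.5
  D: 0 + 3(32.5) = 97.5

318 mol/min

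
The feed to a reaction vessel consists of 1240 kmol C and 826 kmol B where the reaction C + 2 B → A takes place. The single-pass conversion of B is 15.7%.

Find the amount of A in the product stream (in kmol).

64.8 kmol

B reacted = 0.157 × 826 = 129.7 kmol; ν_B = −2, so ξ = 129.7/2 = 64.84 kmol.
Outlet amounts (n = n₀ + ν ξ):
  C: 1240 − 1(64.84) = 1175
  B: 826 − 2(64.84) = 696.3
  A: 0 + 1(64.84) = 64.84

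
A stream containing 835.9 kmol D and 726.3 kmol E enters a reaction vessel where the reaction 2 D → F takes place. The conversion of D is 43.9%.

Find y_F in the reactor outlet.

0.133

D reacted = 0.439 × 835.9 = 367 kmol; ν_D = −2, so ξ = 367/2 = 183.5 kmol.
Outlet amounts (n = n₀ + ν ξ):
  D: 835.9 − 2(183.5) = 468.9
  F: 0 + 1(183.5) = 183.5
  E: 726.3 (inert)
Total out = 1379 kmol; y_F = 183.5 / 1379 = 0.1331.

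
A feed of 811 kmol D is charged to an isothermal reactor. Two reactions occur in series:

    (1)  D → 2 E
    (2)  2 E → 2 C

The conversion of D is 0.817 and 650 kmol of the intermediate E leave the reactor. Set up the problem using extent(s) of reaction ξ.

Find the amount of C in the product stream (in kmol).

675 kmol

Conversion of D: D consumed = 1ξ₁ = 0.817 × 811 → ξ₁ = 662.6 kmol.
E balance: n_E = 0 + 2ξ₁ − 2ξ₂ = 650 → ξ₂ = (2·662.6 − 650)/2 = 337.6 kmol.
Outlet amounts (n = n₀ + Σ ν·ξ):
  D: 811 − 1(662.6) = 148.4
  E: 0 + 2(662.6) − 2(337.6) = 650
  C: 0 + 2(337.6) = 675.2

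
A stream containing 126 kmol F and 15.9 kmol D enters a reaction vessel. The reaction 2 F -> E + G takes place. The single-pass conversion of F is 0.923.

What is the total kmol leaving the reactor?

142 kmol

F reacted = 0.923 × 126 = 116.3 kmol; ν_F = −2, so ξ = 116.3/2 = 58.15 kmol.
Outlet amounts (n = n₀ + ν ξ):
  F: 126 − 2(58.15) = 9.702
  E: 0 + 1(58.15) = 58.15
  G: 0 + 1(58.15) = 58.15
  D: 15.9 (inert)
Total out = 9.702 + 58.15 + 58.15 + 15.9 = 141.9 kmol.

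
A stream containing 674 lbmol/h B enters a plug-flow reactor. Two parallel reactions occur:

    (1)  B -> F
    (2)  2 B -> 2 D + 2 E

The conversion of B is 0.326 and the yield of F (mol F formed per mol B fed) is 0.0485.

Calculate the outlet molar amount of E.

Yield of F: 1ξ₁ / 674 = 0.0485 → ξ₁ = 32.69 lbmol/h.
Conversion of B: 1ξ₁ + 2ξ₂ = 0.326 × 674 = 219.7 → ξ₂ = 93.52 lbmol/h.
Outlet amounts (n = n₀ + Σ ν·ξ):
  B: 674 − 1(32.69) − 2(93.52) = 454.3
  F: 0 + 1(32.69) = 32.69
  D: 0 + 2(93.52) = 187
  E: 0 + 2(93.52) = 187

187 lbmol/h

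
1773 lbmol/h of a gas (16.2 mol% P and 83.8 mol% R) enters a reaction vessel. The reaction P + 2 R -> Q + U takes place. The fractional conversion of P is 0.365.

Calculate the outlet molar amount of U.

P reacted = 0.365 × 287.2 = 104.8 lbmol/h; ν_P = −1, so ξ = 104.8/1 = 104.8 lbmol/h.
Outlet amounts (n = n₀ + ν ξ):
  P: 287.2 − 1(104.8) = 182.4
  R: 1486 − 2(104.8) = 1276
  Q: 0 + 1(104.8) = 104.8
  U: 0 + 1(104.8) = 104.8

105 lbmol/h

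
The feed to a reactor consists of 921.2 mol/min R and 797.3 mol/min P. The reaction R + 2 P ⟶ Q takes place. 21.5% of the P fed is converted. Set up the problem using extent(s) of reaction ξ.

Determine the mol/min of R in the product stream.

P reacted = 0.215 × 797.3 = 171.4 mol/min; ν_P = −2, so ξ = 171.4/2 = 85.71 mol/min.
Outlet amounts (n = n₀ + ν ξ):
  R: 921.2 − 1(85.71) = 835.5
  P: 797.3 − 2(85.71) = 625.9
  Q: 0 + 1(85.71) = 85.71

835 mol/min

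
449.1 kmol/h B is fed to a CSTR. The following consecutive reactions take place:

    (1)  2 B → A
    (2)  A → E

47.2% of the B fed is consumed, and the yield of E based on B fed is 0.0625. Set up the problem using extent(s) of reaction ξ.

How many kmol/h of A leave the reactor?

77.9 kmol/h

Conversion of B: B consumed = 2ξ₁ = 0.472 × 449.1 → ξ₁ = 106 kmol/h.
Yield of E: 1ξ₂ / 449.1 = 0.0625 → ξ₂ = 28.07 kmol/h.
Outlet amounts (n = n₀ + Σ ν·ξ):
  B: 449.1 − 2(106) = 237.1
  A: 0 + 1(106) − 1(28.07) = 77.92
  E: 0 + 1(28.07) = 28.07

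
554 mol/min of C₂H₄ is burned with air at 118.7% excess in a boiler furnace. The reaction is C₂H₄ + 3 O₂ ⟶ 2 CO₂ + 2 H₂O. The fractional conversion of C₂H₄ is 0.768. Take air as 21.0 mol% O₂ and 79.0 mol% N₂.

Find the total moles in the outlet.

Stoichiometric O₂ = 3 × 554 = 1662 mol/min; O₂ fed = 1662 × 2.187 = 3635 mol/min.
N₂ fed = 3635 × 79/21 = 13670 mol/min.
Fuel reacted = 0.768 × 554 → ξ = 425.5 mol/min.
Outlet (n = n₀ + ν ξ):
  C₂H₄: 554 − 1(425.5) = 128.5
  O₂: 3635 − 3(425.5) = 2358
  N₂: 13670 (inert)
  CO₂: 0 + 2(425.5) = 850.9
  H₂O: 0 + 2(425.5) = 850.9
Total out = 128.5 + 2358 + 13670 + 850.9 + 850.9 = 17860 mol/min.

17900 mol/min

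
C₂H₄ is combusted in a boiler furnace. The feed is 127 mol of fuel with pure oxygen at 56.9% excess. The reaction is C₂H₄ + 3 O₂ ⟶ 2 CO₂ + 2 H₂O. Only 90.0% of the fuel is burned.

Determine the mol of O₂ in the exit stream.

Stoichiometric O₂ = 3 × 127 = 381 mol; O₂ fed = 381 × 1.569 = 597.8 mol.
Fuel reacted = 0.9 × 127 → ξ = 114.3 mol.
Outlet (n = n₀ + ν ξ):
  C₂H₄: 127 − 1(114.3) = 12.7
  O₂: 597.8 − 3(114.3) = 254.9
  CO₂: 0 + 2(114.3) = 228.6
  H₂O: 0 + 2(114.3) = 228.6

255 mol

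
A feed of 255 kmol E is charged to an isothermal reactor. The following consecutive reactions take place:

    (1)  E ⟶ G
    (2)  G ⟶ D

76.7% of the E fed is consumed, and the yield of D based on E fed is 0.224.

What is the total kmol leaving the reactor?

Conversion of E: E consumed = 1ξ₁ = 0.767 × 255 → ξ₁ = 195.6 kmol.
Yield of D: 1ξ₂ / 255 = 0.224 → ξ₂ = 57.12 kmol.
Outlet amounts (n = n₀ + Σ ν·ξ):
  E: 255 − 1(195.6) = 59.41
  G: 0 + 1(195.6) − 1(57.12) = 138.5
  D: 0 + 1(57.12) = 57.12
Total out = 59.41 + 138.5 + 57.12 = 255 kmol.

255 kmol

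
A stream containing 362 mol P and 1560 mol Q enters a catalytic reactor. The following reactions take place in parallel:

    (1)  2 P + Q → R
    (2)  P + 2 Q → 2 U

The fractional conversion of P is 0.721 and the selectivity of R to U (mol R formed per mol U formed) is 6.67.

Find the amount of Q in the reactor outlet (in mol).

Conversion of P: P consumed = 0.721 × 362 = 261 mol = 2ξ₁ + 1ξ₂.
Selectivity: 1ξ₁ / (2ξ₂) = 6.67 → ξ₁ = 13.34 ξ₂.
Substitute: (2·13.34 + 1) ξ₂ = 261 → ξ₂ = 9.429 mol, ξ₁ = 125.8 mol.
Outlet amounts (n = n₀ + Σ ν·ξ):
  P: 362 − 2(125.8) − 1(9.429) = 101
  Q: 1560 − 1(125.8) − 2(9.429) = 1415
  R: 0 + 1(125.8) = 125.8
  U: 0 + 2(9.429) = 18.86

1420 mol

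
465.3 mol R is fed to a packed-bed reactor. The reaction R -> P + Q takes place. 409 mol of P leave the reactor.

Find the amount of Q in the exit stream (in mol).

409 mol

For P: n = n₀ + 1ξ → 409 = 0 + 1ξ, giving ξ = 409 mol.
Outlet amounts (n = n₀ + ν ξ):
  R: 465.3 − 1(409) = 56.3
  P: 0 + 1(409) = 409
  Q: 0 + 1(409) = 409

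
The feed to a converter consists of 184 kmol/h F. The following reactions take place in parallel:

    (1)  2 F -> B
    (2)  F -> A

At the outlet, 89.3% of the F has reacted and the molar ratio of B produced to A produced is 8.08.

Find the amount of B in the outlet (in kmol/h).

77.4 kmol/h

Conversion of F: F consumed = 0.893 × 184 = 164.3 kmol/h = 2ξ₁ + 1ξ₂.
Selectivity: 1ξ₁ / (1ξ₂) = 8.08 → ξ₁ = 8.08 ξ₂.
Substitute: (2·8.08 + 1) ξ₂ = 164.3 → ξ₂ = 9.575 kmol/h, ξ₁ = 77.37 kmol/h.
Outlet amounts (n = n₀ + Σ ν·ξ):
  F: 184 − 2(77.37) − 1(9.575) = 19.69
  B: 0 + 1(77.37) = 77.37
  A: 0 + 1(9.575) = 9.575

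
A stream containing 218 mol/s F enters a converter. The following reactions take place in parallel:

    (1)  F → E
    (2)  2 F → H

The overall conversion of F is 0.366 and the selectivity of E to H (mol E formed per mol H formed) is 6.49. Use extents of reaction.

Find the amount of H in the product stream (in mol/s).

9.4 mol/s

Conversion of F: F consumed = 0.366 × 218 = 79.79 mol/s = 1ξ₁ + 2ξ₂.
Selectivity: 1ξ₁ / (1ξ₂) = 6.49 → ξ₁ = 6.49 ξ₂.
Substitute: (1·6.49 + 2) ξ₂ = 79.79 → ξ₂ = 9.398 mol/s, ξ₁ = 60.99 mol/s.
Outlet amounts (n = n₀ + Σ ν·ξ):
  F: 218 − 1(60.99) − 2(9.398) = 138.2
  E: 0 + 1(60.99) = 60.99
  H: 0 + 1(9.398) = 9.398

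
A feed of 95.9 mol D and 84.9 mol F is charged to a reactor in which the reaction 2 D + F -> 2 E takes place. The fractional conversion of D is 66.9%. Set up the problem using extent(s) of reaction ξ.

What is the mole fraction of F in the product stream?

D reacted = 0.669 × 95.9 = 64.16 mol; ν_D = −2, so ξ = 64.16/2 = 32.08 mol.
Outlet amounts (n = n₀ + ν ξ):
  D: 95.9 − 2(32.08) = 31.74
  F: 84.9 − 1(32.08) = 52.82
  E: 0 + 2(32.08) = 64.16
Total out = 148.7 mol; y_F = 52.82 / 148.7 = 0.3552.

0.355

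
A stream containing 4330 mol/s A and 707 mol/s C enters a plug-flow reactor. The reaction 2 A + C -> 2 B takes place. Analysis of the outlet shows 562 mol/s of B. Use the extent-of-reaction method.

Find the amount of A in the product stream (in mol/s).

For B: n = n₀ + 2ξ → 562 = 0 + 2ξ, giving ξ = 281 mol/s.
Outlet amounts (n = n₀ + ν ξ):
  A: 4330 − 2(281) = 3768
  C: 707 − 1(281) = 426
  B: 0 + 2(281) = 562

3770 mol/s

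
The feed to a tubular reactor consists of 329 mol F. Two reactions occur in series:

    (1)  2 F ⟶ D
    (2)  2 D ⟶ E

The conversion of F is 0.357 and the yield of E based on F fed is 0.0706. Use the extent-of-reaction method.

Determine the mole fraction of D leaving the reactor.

Conversion of F: F consumed = 2ξ₁ = 0.357 × 329 → ξ₁ = 58.73 mol.
Yield of E: 1ξ₂ / 329 = 0.0706 → ξ₂ = 23.23 mol.
Outlet amounts (n = n₀ + Σ ν·ξ):
  F: 329 − 2(58.73) = 211.5
  D: 0 + 1(58.73) − 2(23.23) = 12.27
  E: 0 + 1(23.23) = 23.23
Total out = 247 mol; y_D = 12.27 / 247 = 0.04967.

0.0497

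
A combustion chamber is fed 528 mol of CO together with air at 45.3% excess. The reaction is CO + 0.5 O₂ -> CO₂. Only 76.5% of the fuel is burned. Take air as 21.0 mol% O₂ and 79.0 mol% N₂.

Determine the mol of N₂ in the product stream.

Stoichiometric O₂ = 0.5 × 528 = 264 mol; O₂ fed = 264 × 1.453 = 383.6 mol.
N₂ fed = 383.6 × 79/21 = 1443 mol.
Fuel reacted = 0.765 × 528 → ξ = 403.9 mol.
Outlet (n = n₀ + ν ξ):
  CO: 528 − 1(403.9) = 124.1
  O₂: 383.6 − 0.5(403.9) = 181.6
  N₂: 1443 (inert)
  CO₂: 0 + 1(403.9) = 403.9

1440 mol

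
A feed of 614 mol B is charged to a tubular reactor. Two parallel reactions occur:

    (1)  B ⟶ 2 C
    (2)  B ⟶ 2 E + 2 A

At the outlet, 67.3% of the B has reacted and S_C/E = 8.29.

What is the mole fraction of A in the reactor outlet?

Conversion of B: B consumed = 0.673 × 614 = 413.2 mol = 1ξ₁ + 1ξ₂.
Selectivity: 2ξ₁ / (2ξ₂) = 8.29 → ξ₁ = 8.29 ξ₂.
Substitute: (1·8.29 + 1) ξ₂ = 413.2 → ξ₂ = 44.48 mol, ξ₁ = 368.7 mol.
Outlet amounts (n = n₀ + Σ ν·ξ):
  B: 614 − 1(368.7) − 1(44.48) = 200.8
  C: 0 + 2(368.7) = 737.5
  E: 0 + 2(44.48) = 88.96
  A: 0 + 2(44.48) = 88.96
Total out = 1116 mol; y_A = 88.96 / 1116 = 0.0797.

0.0797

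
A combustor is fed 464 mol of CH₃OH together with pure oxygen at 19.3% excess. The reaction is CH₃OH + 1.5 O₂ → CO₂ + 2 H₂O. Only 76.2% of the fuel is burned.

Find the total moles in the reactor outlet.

Stoichiometric O₂ = 1.5 × 464 = 696 mol; O₂ fed = 696 × 1.193 = 830.3 mol.
Fuel reacted = 0.762 × 464 → ξ = 353.6 mol.
Outlet (n = n₀ + ν ξ):
  CH₃OH: 464 − 1(353.6) = 110.4
  O₂: 830.3 − 1.5(353.6) = 300
  CO₂: 0 + 1(353.6) = 353.6
  H₂O: 0 + 2(353.6) = 707.1
Total out = 110.4 + 300 + 353.6 + 707.1 = 1471 mol.

1470 mol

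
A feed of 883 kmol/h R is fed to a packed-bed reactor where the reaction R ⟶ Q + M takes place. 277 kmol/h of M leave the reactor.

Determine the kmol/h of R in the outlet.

606 kmol/h

For M: n = n₀ + 1ξ → 277 = 0 + 1ξ, giving ξ = 277 kmol/h.
Outlet amounts (n = n₀ + ν ξ):
  R: 883 − 1(277) = 606
  Q: 0 + 1(277) = 277
  M: 0 + 1(277) = 277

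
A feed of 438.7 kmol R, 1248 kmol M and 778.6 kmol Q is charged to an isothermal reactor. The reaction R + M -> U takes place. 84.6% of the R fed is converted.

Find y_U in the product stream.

0.177

R reacted = 0.846 × 438.7 = 371.1 kmol; ν_R = −1, so ξ = 371.1/1 = 371.1 kmol.
Outlet amounts (n = n₀ + ν ξ):
  R: 438.7 − 1(371.1) = 67.56
  M: 1248 − 1(371.1) = 876.9
  U: 0 + 1(371.1) = 371.1
  Q: 778.6 (inert)
Total out = 2094 kmol; y_U = 371.1 / 2094 = 0.1772.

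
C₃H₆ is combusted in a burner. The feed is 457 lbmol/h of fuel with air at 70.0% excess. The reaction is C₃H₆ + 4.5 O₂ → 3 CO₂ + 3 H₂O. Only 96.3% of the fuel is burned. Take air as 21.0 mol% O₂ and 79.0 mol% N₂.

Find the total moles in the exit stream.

17300 lbmol/h

Stoichiometric O₂ = 4.5 × 457 = 2056 lbmol/h; O₂ fed = 2056 × 1.700 = 3496 lbmol/h.
N₂ fed = 3496 × 79/21 = 13150 lbmol/h.
Fuel reacted = 0.963 × 457 → ξ = 440.1 lbmol/h.
Outlet (n = n₀ + ν ξ):
  C₃H₆: 457 − 1(440.1) = 16.91
  O₂: 3496 − 4.5(440.1) = 1516
  N₂: 13150 (inert)
  CO₂: 0 + 3(440.1) = 1320
  H₂O: 0 + 3(440.1) = 1320
Total out = 16.91 + 1516 + 13150 + 1320 + 1320 = 17320 lbmol/h.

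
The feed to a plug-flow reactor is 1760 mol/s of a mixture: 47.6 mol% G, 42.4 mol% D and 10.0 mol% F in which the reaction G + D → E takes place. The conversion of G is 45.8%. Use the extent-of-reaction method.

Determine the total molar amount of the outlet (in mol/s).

1380 mol/s

G reacted = 0.458 × 837.8 = 383.7 mol/s; ν_G = −1, so ξ = 383.7/1 = 383.7 mol/s.
Outlet amounts (n = n₀ + ν ξ):
  G: 837.8 − 1(383.7) = 454.1
  D: 746.2 − 1(383.7) = 362.5
  E: 0 + 1(383.7) = 383.7
  F: 176 (inert)
Total out = 454.1 + 362.5 + 383.7 + 176 = 1376 mol/s.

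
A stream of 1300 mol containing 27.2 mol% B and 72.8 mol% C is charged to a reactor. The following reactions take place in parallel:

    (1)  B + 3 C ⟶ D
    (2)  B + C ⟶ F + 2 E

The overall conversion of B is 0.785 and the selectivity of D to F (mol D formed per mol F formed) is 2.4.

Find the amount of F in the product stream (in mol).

Conversion of B: B consumed = 0.785 × 353.6 = 277.6 mol = 1ξ₁ + 1ξ₂.
Selectivity: 1ξ₁ / (1ξ₂) = 2.4 → ξ₁ = 2.4 ξ₂.
Substitute: (1·2.4 + 1) ξ₂ = 277.6 → ξ₂ = 81.64 mol, ξ₁ = 195.9 mol.
Outlet amounts (n = n₀ + Σ ν·ξ):
  B: 353.6 − 1(195.9) − 1(81.64) = 76.02
  C: 946.4 − 3(195.9) − 1(81.64) = 277
  D: 0 + 1(195.9) = 195.9
  F: 0 + 1(81.64) = 81.64
  E: 0 + 2(81.64) = 163.3

81.6 mol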